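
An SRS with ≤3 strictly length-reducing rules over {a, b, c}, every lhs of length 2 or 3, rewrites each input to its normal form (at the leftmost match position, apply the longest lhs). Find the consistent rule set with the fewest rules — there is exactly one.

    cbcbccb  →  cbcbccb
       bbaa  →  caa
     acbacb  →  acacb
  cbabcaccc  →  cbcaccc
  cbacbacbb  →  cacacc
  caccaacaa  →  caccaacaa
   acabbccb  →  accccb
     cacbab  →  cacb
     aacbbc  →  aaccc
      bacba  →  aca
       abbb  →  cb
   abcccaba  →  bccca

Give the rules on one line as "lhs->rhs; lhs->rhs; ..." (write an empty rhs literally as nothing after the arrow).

  | cbcbccb
  | bbaa => caa
  | acbacb => acacb
  | cbabcaccc => cabcaccc => cbcaccc

ab->b; ba->a; bb->c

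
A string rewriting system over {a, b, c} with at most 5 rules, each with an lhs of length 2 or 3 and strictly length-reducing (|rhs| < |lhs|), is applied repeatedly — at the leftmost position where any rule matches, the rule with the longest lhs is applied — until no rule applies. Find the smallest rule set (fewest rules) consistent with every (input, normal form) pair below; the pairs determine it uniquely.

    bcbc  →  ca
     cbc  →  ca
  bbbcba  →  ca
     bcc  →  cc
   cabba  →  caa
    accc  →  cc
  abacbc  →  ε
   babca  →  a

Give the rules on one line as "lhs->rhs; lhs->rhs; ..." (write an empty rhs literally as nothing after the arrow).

ac->; ba->a; bc->c; cbc->ca

  | bcbc => cbc => ca
  | cbc => ca
  | bbbcba => bbcba => bcba => cba => ca
  | bcc => cc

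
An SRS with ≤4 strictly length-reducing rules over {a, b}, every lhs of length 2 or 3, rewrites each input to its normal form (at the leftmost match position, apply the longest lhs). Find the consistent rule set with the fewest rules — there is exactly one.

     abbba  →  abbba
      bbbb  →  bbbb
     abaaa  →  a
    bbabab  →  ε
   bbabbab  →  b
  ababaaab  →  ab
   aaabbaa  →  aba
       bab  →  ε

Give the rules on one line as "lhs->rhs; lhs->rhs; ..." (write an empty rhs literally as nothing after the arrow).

  | abbba
  | bbbb
  | abaaa => aaa => aa => a
  | bbabab => bab => ε

aa->a; baa->a; bab->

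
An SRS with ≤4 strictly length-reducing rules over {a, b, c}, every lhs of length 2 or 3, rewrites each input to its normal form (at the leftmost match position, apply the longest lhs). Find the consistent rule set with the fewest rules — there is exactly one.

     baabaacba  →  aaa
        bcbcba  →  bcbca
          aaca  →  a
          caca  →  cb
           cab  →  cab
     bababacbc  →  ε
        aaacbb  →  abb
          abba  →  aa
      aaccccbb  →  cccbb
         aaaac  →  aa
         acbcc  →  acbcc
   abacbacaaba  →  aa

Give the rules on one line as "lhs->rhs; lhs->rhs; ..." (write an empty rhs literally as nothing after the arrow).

  | baabaacba => aabaacba => aaaacba => aaba => aaa
  | bcbcba => bcbca
  | aaca => a
  | caca => cb

aac->; abc->; aca->b; ba->a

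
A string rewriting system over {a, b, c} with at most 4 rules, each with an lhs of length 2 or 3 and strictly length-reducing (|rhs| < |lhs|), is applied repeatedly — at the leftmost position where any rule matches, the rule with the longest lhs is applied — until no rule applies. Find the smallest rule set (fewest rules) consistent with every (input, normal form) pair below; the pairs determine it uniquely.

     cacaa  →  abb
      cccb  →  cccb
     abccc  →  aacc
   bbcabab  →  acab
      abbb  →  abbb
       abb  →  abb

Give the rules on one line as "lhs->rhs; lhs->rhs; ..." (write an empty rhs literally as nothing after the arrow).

aab->cc; bc->a; caa->ab

  | cacaa => caab => abb
  | cccb
  | abccc => aacc
  | bbcabab => baabab => bccab => acab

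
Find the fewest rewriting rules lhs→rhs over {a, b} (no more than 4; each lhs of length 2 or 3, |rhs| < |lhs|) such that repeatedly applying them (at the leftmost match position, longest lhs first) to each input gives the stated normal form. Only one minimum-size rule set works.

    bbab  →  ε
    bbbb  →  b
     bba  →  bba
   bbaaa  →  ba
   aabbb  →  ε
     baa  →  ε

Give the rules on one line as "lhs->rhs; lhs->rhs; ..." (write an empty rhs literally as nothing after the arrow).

ab->b; baa->; bbb->

  | bbab => bbb => ε
  | bbbb => b
  | bba
  | bbaaa => ba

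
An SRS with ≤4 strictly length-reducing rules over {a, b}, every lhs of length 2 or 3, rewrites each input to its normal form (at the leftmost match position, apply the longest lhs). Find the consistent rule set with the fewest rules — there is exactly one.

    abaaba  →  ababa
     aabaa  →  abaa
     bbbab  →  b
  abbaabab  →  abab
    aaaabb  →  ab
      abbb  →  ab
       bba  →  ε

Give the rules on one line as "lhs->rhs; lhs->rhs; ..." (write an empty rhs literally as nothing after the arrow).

  | abaaba => ababa
  | aabaa => abaa
  | bbbab => bbab => b
  | abbaabab => aabab => abab

aab->ab; bb->b; bba->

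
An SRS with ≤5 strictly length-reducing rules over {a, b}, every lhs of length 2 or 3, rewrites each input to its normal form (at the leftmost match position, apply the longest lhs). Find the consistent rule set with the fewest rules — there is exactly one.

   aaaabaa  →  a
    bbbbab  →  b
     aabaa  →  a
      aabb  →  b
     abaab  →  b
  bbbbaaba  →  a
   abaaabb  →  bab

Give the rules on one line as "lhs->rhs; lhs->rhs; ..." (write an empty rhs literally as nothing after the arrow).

  | aaaabaa => baabaa => bbbaa => bbaa => a
  | bbbbab => bbbab => bbab => b
  | aabaa => bbaa => a
  | aabb => bbb => bb => b

aa->b; aba->a; bb->b; bba->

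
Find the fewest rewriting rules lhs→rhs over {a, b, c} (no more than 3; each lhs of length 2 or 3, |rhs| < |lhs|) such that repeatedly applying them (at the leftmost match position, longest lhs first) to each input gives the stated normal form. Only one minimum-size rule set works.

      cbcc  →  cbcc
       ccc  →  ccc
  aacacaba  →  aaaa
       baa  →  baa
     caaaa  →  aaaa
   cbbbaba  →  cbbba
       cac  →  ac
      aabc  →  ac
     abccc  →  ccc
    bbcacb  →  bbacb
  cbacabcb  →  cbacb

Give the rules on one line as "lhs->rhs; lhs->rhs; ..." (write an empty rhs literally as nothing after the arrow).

  | cbcc
  | ccc
  | aacacaba => aaacaba => aaaaba => aaaa
  | baa

ab->; ca->a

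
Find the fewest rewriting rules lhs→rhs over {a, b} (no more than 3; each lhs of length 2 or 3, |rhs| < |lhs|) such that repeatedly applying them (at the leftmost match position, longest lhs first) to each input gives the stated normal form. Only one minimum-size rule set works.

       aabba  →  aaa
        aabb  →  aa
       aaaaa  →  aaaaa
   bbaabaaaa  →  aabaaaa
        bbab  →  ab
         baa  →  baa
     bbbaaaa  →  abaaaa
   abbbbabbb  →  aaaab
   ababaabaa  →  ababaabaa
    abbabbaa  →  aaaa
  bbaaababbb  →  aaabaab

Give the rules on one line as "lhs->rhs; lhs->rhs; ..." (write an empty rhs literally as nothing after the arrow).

bb->; bbb->ab

  | aabba => aaa
  | aabb => aa
  | aaaaa
  | bbaabaaaa => aabaaaa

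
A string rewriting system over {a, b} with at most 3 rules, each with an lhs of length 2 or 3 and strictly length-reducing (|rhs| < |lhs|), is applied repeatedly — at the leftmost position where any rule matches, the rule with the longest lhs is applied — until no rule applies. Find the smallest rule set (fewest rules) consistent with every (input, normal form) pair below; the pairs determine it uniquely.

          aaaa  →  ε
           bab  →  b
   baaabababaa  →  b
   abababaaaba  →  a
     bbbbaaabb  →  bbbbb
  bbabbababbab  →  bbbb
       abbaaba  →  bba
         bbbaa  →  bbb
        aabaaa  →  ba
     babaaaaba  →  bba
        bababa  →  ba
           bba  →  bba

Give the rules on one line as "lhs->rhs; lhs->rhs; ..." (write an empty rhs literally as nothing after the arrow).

  | aaaa => aa => ε
  | bab => b
  | baaabababaa => babababaa => bababaa => babaa => baa => b
  | abababaaaba => ababaaaba => abaaaba => aaaba => aba => a

aa->; ab->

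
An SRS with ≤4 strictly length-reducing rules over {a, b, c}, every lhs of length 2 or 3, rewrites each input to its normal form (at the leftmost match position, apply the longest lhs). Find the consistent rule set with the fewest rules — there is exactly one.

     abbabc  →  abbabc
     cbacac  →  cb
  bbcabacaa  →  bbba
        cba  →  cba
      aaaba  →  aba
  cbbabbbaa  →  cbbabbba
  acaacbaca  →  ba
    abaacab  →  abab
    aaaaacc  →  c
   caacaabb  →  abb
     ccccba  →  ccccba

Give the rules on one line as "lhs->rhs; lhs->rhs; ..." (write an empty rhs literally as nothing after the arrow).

  | abbabc
  | cbacac => cbac => cb
  | bbcabacaa => bbbacaa => bbbaa => bbba
  | cba

aa->a; ac->; ca->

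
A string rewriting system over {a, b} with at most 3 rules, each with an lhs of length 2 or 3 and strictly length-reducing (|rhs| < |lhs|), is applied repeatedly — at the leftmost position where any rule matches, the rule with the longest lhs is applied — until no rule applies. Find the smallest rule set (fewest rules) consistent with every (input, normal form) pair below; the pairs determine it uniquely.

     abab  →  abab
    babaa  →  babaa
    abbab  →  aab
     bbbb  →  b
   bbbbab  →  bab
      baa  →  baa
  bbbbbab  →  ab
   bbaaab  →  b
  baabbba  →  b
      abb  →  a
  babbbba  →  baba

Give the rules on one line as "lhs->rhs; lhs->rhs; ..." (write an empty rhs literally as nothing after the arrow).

aaa->; bb->; bbb->

  | abab
  | babaa
  | abbab => aab
  | bbbb => b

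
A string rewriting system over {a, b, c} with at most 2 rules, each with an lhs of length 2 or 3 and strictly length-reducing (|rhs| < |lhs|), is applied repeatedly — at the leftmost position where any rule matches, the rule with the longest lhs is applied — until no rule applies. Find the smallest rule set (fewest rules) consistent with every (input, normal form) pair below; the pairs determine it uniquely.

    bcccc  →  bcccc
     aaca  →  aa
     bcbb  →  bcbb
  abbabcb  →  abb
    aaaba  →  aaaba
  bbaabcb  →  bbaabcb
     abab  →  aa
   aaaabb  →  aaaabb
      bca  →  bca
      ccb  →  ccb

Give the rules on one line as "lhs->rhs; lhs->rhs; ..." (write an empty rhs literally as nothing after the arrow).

  | bcccc
  | aaca => aa
  | bcbb
  | abbabcb => abacb => abb

ac->; bab->a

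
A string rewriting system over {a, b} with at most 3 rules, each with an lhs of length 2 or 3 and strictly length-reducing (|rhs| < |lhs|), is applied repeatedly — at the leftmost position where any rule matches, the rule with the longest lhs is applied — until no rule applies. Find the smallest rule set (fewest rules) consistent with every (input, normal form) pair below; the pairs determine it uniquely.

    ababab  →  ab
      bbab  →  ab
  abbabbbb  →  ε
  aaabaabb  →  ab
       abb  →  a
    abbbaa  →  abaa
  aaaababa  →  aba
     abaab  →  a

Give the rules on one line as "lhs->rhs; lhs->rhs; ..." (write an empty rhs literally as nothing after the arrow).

  | ababab => aabab => bab => ab
  | bbab => ab
  | abbabbbb => aabbbb => bbbb => bb => ε
  | aaabaabb => abaabb => abbb => ab

aab->b; bab->ab; bb->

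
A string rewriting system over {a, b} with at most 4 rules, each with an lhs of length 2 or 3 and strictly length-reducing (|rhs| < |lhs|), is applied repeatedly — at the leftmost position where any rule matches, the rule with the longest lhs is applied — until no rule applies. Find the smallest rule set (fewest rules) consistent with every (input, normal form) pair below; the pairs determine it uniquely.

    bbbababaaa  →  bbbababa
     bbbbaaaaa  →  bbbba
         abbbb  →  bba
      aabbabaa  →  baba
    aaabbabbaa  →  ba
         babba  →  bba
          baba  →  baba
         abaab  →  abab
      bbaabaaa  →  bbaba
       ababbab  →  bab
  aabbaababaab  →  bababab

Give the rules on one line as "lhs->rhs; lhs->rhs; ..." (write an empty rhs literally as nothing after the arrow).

  | bbbababaaa => bbbababaa => bbbababa
  | bbbbaaaaa => bbbbaaaa => bbbbaaa => bbbbaa => bbbba
  | abbbb => babb => bba
  | aabbabaa => babaa => baba

aab->; abb->ba; baa->ba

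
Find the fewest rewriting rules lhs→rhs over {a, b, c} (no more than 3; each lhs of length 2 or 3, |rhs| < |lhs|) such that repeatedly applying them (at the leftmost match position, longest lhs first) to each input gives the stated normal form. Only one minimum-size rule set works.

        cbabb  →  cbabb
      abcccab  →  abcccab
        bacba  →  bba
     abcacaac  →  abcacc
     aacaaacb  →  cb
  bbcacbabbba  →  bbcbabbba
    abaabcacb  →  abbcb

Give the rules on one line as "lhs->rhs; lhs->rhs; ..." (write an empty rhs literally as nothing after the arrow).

  | cbabb
  | abcccab
  | bacba => bba
  | abcacaac => abcacc

aa->; acb->b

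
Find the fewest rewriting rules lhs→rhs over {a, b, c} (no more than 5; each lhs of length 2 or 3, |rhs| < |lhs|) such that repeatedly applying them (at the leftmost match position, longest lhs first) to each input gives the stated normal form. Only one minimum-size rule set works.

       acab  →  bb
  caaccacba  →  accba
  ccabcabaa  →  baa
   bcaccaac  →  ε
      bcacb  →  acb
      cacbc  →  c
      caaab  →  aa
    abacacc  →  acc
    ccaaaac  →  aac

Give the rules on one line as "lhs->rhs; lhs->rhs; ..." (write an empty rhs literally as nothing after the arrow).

  | acab => bb
  | caaccacba => accacba => accba
  | ccabcabaa => cbcabaa => cabaa => baa
  | bcaccaac => accaac => acac => bc => ε

ab->a; aca->b; bc->; ca->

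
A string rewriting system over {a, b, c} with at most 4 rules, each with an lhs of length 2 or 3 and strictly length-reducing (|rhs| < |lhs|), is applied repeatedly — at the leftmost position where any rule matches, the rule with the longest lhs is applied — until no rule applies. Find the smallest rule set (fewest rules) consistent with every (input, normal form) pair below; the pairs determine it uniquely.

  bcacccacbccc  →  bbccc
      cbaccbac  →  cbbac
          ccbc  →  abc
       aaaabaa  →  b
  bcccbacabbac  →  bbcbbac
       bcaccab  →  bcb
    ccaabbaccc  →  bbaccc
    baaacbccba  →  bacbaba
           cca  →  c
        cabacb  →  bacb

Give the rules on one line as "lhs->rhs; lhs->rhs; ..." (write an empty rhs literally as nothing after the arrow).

aa->; aca->c; ca->; ccb->ab

  | bcacccacbccc => bcccacbccc => bcccbccc => bcabccc => bbccc
  | cbaccbac => cbaabac => cbbac
  | ccbc => abc
  | aaaabaa => aabaa => baa => b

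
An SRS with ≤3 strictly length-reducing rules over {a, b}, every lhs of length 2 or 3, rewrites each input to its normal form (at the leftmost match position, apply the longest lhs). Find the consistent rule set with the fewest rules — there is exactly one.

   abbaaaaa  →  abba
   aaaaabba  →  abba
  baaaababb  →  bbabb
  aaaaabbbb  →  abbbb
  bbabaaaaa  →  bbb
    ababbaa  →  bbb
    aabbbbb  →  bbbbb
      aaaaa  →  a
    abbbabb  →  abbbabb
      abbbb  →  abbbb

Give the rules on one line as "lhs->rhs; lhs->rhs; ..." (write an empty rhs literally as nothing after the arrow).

aa->; aba->b

  | abbaaaaa => abbaaa => abba
  | aaaaabba => aaabba => abba
  | baaaababb => baababb => bbabb
  | aaaaabbbb => aaabbbb => abbbb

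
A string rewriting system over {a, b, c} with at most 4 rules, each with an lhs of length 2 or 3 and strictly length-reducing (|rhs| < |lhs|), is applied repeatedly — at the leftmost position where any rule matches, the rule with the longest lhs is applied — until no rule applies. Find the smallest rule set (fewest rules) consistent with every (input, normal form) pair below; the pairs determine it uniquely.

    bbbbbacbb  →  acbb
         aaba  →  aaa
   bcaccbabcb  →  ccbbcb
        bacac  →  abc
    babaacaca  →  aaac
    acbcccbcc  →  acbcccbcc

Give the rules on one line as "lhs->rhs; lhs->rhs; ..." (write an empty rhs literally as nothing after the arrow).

ba->a; bca->c; ca->b

  | bbbbbacbb => bbbbacbb => bbbacbb => bbacbb => bacbb => acbb
  | aaba => aaa
  | bcaccbabcb => cccbabcb => cccabcb => ccbbcb
  | bacac => acac => abc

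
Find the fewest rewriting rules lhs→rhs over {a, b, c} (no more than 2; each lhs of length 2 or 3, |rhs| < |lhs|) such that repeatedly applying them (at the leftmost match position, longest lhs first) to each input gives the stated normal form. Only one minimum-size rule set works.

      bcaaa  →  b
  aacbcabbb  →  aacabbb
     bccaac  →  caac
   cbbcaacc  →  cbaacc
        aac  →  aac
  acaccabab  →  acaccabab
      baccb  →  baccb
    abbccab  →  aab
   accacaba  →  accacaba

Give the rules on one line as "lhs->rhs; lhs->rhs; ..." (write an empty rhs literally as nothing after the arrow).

  | bcaaa => aaa => b
  | aacbcabbb => aacabbb
  | bccaac => caac
  | cbbcaacc => cbaacc

aaa->b; bc->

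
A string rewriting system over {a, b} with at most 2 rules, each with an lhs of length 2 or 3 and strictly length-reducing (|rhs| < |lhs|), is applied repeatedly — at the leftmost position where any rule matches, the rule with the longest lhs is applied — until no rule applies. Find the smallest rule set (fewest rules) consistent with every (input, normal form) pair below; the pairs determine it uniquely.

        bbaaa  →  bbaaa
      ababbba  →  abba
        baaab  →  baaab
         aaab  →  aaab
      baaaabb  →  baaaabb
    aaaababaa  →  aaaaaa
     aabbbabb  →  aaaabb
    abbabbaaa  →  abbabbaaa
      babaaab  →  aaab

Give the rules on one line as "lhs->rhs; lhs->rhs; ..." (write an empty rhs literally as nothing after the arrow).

aba->bb; bbb->a

  | bbaaa
  | ababbba => bbbbba => abba
  | baaab
  | aaab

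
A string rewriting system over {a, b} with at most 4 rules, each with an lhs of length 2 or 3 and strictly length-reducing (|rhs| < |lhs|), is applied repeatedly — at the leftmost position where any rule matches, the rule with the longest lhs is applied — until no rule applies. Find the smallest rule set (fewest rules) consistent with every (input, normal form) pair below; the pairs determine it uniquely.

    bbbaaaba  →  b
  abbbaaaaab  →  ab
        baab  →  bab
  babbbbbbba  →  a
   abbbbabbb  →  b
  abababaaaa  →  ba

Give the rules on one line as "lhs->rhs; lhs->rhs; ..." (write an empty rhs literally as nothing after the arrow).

aa->a; aba->b; bb->a; bbb->

  | bbbaaaba => aaaba => aaba => aba => b
  | abbbaaaaab => aaaaaab => aaaaab => aaaab => aaab => aab => ab
  | baab => bab
  | babbbbbbba => babbbba => baba => bb => a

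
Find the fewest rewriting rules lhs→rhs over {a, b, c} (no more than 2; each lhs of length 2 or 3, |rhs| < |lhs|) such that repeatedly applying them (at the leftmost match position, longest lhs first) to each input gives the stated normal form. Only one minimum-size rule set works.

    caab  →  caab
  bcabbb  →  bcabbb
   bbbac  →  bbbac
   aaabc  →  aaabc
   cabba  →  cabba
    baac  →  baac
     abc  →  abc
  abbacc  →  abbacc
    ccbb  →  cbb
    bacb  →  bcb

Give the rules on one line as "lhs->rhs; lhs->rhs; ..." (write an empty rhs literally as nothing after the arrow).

  | caab
  | bcabbb
  | bbbac
  | aaabc

acb->cb; ccb->cb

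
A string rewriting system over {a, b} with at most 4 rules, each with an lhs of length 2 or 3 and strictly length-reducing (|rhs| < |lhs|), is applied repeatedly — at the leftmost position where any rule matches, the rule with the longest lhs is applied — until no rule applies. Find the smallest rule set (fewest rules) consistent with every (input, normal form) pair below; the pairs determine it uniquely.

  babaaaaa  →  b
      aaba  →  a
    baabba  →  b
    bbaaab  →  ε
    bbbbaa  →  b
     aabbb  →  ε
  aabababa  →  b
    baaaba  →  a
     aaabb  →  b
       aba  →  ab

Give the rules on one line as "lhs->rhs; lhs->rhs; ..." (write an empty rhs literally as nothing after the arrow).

  | babaaaaa => bbaaaaa => aaaaa => baaa => baa => ba => b
  | aaba => bba => a
  | baabba => babba => bbba => ba => b
  | bbaaab => aaab => bab => bb => ε

aa->b; ba->b; bb->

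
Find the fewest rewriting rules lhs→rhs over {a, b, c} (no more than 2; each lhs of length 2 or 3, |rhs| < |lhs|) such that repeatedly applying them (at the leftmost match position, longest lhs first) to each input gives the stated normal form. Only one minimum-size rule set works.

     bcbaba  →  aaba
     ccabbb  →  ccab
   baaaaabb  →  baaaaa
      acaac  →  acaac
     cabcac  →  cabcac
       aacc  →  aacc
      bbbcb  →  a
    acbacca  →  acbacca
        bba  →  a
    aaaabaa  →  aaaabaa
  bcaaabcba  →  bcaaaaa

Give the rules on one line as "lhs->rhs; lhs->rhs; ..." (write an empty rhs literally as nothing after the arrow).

bb->; bcb->a

  | bcbaba => aaba
  | ccabbb => ccab
  | baaaaabb => baaaaa
  | acaac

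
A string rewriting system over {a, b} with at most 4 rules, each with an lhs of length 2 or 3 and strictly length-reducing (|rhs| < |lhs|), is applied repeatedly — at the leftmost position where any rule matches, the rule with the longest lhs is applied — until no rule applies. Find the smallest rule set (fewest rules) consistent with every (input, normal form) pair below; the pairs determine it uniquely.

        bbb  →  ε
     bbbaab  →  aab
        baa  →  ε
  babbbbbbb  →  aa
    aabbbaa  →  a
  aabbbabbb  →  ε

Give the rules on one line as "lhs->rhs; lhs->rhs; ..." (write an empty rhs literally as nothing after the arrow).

aaa->; baa->; bab->aa; bbb->

  | bbb => ε
  | bbbaab => aab
  | baa => ε
  | babbbbbbb => aabbbbbb => aabbb => aa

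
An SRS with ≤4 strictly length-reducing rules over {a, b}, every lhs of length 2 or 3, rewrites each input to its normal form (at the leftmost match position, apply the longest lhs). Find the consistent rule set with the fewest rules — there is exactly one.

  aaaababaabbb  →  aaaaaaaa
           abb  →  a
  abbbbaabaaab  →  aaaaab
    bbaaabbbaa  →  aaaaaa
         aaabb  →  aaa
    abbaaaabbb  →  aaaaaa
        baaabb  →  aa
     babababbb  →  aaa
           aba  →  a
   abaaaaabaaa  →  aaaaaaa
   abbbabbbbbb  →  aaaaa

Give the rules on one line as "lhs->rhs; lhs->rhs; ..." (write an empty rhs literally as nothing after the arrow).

ba->; bab->a; bb->; bbb->a

  | aaaababaabbb => aaaaaaabbb => aaaaaaaa
  | abb => a
  | abbbbaabaaab => aabaabaaab => aaabaaab => aaaaab
  | bbaaabbbaa => aaabbbaa => aaaaaa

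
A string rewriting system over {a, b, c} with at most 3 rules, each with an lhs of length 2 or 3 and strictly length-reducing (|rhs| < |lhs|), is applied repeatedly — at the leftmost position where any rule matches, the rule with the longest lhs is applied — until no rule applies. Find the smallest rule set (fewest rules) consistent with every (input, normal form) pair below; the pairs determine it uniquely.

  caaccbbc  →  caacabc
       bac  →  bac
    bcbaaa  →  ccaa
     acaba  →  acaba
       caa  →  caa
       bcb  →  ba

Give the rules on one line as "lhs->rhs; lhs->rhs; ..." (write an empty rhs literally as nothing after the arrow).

  | caaccbbc => caacabc
  | bac
  | bcbaaa => baaaa => ccaa
  | acaba

baa->cc; cb->a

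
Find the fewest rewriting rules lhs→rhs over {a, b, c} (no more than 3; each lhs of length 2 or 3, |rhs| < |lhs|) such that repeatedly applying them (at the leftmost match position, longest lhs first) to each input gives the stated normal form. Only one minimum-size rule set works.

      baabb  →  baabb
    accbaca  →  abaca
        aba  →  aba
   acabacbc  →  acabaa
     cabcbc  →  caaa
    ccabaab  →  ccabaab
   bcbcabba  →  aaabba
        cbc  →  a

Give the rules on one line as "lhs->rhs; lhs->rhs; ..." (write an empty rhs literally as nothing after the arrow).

bc->a; cb->b

  | baabb
  | accbaca => acbaca => abaca
  | aba
  | acabacbc => acababc => acabaa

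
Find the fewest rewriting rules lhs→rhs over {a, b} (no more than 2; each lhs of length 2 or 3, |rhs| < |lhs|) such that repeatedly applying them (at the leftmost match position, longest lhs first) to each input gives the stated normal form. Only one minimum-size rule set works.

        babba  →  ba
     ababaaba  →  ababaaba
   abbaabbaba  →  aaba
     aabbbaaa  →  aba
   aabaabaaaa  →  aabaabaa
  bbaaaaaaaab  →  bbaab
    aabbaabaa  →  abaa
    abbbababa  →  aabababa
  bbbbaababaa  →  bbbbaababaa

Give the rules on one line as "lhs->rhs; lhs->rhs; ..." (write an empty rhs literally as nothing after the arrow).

  | babba => baaa => ba
  | ababaaba
  | abbaabbaba => aaaabbaba => aabbaba => aaaaba => aaba
  | aabbbaaa => aaabaaa => abaaa => aba

aaa->a; abb->aa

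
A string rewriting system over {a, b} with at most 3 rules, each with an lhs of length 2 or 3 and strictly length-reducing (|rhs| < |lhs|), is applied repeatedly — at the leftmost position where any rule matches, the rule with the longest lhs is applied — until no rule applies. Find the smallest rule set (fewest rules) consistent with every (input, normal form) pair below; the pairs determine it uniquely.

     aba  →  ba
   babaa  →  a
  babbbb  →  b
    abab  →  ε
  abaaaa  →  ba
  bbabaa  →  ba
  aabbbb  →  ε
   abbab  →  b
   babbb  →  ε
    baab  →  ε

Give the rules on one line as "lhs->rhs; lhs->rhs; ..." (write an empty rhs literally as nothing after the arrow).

aa->a; ab->b; bb->

  | aba => ba
  | babaa => bbaa => aa => a
  | babbbb => bbbbb => bbb => b
  | abab => bab => bb => ε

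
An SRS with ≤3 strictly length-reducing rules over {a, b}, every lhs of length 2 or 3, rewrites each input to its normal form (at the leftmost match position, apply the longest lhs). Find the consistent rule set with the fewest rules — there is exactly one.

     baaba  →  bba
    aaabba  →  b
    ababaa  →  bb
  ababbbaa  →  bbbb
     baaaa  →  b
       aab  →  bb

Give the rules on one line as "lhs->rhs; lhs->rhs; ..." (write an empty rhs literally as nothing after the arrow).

aa->b; ab->a; baa->b

  | baaba => bba
  | aaabba => babba => baba => baa => b
  | ababaa => aabaa => bbaa => bb
  | ababbbaa => aabbbaa => bbbbaa => bbbb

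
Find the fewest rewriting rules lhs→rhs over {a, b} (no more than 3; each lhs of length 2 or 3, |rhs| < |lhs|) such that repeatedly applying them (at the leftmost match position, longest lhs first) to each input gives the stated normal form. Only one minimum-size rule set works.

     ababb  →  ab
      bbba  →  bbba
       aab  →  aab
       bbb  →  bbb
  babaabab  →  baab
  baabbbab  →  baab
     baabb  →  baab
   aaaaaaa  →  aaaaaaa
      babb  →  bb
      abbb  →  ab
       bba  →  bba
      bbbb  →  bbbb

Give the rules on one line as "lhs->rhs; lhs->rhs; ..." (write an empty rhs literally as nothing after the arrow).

abb->ab; bab->b

  | ababb => abb => ab
  | bbba
  | aab
  | bbb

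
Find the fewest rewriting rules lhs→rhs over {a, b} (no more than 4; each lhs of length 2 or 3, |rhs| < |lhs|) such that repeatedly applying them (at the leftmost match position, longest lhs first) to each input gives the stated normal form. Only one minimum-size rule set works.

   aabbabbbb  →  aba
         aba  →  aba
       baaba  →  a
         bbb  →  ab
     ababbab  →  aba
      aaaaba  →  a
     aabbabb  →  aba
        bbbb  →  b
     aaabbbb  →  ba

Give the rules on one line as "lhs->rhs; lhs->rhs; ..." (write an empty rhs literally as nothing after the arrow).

aa->b; aab->a; bab->ba; bb->a

  | aabbabbbb => ababbbb => ababbb => ababb => abab => aba
  | aba
  | baaba => baa => bb => a
  | bbb => ab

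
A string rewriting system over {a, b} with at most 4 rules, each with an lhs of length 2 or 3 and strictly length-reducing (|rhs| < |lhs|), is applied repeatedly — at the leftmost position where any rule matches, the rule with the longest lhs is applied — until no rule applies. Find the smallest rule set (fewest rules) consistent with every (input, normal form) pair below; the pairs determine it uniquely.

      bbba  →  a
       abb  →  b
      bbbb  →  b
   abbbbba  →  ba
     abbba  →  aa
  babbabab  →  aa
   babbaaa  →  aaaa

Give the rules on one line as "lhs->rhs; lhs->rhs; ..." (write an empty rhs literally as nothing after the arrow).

  | bbba => aba => a
  | abb => b
  | bbbb => abb => b
  | abbbbba => bbbba => abba => ba

aab->ba; ab->; bb->a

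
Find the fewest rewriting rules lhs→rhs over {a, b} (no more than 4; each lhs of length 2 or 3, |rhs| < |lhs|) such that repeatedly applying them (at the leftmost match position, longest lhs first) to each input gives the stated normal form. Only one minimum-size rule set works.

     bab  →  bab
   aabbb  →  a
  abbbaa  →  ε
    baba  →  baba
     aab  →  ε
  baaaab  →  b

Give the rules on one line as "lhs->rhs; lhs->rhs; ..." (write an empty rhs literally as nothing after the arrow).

  | bab
  | aabbb => bb => a
  | abbbaa => aabaa => aa => ε
  | baba

aa->; aab->; bb->a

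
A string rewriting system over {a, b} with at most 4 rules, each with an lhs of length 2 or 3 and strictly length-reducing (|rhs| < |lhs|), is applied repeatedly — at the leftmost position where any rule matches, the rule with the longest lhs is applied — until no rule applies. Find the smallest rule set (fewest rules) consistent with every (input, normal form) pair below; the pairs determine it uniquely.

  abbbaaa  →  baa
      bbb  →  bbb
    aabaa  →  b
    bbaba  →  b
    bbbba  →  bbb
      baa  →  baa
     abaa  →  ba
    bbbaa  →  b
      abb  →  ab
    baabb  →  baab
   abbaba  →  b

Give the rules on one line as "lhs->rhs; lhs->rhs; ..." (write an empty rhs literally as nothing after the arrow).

  | abbbaaa => abbaaa => abaaa => baa
  | bbb
  | aabaa => aba => b
  | bbaba => bba => b

aba->b; abb->ab; bba->b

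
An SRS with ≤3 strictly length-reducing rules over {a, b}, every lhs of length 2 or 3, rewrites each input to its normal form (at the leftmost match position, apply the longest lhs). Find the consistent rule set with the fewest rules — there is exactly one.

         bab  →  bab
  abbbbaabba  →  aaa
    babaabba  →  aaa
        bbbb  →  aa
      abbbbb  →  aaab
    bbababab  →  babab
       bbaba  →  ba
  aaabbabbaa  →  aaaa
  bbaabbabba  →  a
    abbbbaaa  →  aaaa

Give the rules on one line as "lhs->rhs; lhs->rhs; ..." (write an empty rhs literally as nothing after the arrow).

baa->aa; bb->a; bba->

  | bab
  | abbbbaabba => aabbaabba => aaabba => aaa
  | babaabba => baaabba => aaabba => aaa
  | bbbb => abb => aa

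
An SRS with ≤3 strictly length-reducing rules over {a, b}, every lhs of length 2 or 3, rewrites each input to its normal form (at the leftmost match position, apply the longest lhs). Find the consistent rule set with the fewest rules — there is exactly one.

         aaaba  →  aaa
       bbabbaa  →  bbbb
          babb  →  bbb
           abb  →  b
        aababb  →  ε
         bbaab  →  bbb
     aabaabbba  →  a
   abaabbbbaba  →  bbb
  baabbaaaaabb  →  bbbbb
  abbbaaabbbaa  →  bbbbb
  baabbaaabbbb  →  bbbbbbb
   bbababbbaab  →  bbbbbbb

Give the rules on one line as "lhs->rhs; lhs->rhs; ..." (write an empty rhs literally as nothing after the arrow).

ab->; ba->b

  | aaaba => aaa
  | bbabbaa => bbbbaa => bbbba => bbbb
  | babb => bbb
  | abb => b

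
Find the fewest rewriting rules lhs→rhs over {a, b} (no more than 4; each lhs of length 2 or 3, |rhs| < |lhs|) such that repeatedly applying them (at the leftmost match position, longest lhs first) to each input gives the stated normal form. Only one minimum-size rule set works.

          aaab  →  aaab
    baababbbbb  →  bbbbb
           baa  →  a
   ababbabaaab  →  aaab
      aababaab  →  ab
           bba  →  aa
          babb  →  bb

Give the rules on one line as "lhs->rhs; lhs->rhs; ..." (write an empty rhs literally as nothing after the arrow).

aba->; ba->; bba->aa

  | aaab
  | baababbbbb => ababbbbb => bbbbb
  | baa => a
  | ababbabaaab => bbabaaab => aabaaab => aaab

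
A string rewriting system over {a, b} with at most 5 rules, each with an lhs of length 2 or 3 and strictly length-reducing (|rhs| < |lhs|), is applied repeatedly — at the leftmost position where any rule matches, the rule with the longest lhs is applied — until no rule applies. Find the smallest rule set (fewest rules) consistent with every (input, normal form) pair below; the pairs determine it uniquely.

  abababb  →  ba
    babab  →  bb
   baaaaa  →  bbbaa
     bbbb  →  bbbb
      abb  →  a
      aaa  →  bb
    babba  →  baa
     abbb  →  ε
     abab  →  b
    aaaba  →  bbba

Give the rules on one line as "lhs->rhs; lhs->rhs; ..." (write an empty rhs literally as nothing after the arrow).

aaa->bb; ab->; aba->; abb->a

  | abababb => babb => ba
  | babab => bb
  | baaaaa => bbbaa
  | bbbb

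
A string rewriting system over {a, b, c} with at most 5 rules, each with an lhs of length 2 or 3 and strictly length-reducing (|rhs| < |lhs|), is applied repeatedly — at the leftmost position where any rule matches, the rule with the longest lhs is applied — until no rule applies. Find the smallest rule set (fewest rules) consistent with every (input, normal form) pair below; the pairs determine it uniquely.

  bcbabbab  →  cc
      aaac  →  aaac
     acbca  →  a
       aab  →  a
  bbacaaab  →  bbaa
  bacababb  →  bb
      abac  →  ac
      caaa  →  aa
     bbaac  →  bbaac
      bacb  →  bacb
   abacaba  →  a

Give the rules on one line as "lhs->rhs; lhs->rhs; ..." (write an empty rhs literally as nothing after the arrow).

  | bcbabbab => babbab => cbab => cc
  | aaac
  | acbca => aca => a
  | aab => a

ab->; bab->c; bc->; ca->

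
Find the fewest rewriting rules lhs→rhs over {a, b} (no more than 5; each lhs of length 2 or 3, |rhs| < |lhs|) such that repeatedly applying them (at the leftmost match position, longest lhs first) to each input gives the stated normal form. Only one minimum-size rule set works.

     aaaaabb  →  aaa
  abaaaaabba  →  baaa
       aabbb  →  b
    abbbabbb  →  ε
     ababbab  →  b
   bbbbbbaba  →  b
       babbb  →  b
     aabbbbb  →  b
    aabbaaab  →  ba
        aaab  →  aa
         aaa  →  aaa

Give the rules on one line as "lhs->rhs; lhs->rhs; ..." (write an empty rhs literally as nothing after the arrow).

  | aaaaabb => aaaab => aaa
  | abaaaaabba => baaaabba => baaaba => baaa
  | aabbb => abb => b
  | abbbabbb => bbabbb => abbb => bb => ε

aab->a; ab->; aba->b; bb->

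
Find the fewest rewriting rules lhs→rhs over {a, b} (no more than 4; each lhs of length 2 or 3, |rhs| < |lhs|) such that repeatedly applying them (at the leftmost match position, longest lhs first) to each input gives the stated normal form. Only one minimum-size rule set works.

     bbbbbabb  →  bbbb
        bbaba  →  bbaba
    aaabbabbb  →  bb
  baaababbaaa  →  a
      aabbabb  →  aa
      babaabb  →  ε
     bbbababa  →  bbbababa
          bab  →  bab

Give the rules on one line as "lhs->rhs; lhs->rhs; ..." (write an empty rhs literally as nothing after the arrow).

aaa->; abb->aa; baa->

  | bbbbbabb => bbbbbaa => bbbb
  | bbaba
  | aaabbabbb => bbabbb => bbaab => bb
  | baaababbaaa => ababbaaa => abaaaaa => aaaa => a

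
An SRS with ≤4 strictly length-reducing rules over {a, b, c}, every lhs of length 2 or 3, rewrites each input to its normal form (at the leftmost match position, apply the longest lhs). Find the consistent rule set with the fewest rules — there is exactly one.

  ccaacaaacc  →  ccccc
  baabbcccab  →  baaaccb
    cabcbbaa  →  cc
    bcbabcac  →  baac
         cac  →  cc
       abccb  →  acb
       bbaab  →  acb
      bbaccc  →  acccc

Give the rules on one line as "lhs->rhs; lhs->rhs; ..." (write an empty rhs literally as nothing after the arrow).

bba->ac; bbc->a; bc->; ca->c

  | ccaacaaacc => ccacaaacc => cccaaacc => cccaacc => cccacc => ccccc
  | baabbcccab => baaaccab => baaaccb
  | cabcbbaa => cbcbbaa => cbbaa => caca => cca => cc
  | bcbabcac => babcac => baac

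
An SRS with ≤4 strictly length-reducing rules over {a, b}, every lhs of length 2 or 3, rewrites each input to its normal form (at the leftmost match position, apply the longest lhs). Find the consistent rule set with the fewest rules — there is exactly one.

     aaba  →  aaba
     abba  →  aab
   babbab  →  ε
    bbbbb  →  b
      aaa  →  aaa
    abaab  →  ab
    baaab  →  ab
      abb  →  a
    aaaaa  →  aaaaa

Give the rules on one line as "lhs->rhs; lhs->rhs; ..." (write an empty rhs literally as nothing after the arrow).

  | aaba
  | abba => aab
  | babbab => baabb => bb => ε
  | bbbbb => bbb => b

baa->; bb->; bba->ab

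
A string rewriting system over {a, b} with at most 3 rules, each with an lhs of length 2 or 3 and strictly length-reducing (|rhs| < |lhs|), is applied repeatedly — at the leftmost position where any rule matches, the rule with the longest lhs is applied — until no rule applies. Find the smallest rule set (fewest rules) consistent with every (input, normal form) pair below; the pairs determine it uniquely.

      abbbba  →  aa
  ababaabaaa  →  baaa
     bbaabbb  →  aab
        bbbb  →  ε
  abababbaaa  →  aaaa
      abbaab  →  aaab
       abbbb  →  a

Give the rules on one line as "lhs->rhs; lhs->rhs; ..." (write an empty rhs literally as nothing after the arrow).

aba->ba; bb->

  | abbbba => abba => aa
  | ababaabaaa => babaabaaa => bbaabaaa => aabaaa => abaaa => baaa
  | bbaabbb => aabbb => aab
  | bbbb => bb => ε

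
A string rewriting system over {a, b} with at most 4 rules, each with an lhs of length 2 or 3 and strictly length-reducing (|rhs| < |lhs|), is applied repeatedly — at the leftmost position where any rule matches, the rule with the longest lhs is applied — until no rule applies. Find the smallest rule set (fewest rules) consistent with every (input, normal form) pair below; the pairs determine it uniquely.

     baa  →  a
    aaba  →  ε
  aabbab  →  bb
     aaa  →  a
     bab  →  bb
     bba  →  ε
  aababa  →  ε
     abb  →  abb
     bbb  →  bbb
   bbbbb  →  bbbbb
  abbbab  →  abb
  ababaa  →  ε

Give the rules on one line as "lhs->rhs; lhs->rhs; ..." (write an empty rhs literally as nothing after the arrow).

  | baa => a
  | aaba => ba => ε
  | aabbab => bbab => bab => bb
  | aaa => a

aa->; ba->; bab->bb; bba->ba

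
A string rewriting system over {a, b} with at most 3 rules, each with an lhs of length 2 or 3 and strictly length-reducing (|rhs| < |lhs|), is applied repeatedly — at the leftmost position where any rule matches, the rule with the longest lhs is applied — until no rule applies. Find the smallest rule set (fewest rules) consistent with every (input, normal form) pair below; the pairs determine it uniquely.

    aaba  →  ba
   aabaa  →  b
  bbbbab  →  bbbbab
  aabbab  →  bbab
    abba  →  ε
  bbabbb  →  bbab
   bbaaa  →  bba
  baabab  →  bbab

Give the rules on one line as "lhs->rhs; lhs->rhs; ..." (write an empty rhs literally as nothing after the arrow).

aa->; abb->a

  | aaba => ba
  | aabaa => baa => b
  | bbbbab
  | aabbab => bbab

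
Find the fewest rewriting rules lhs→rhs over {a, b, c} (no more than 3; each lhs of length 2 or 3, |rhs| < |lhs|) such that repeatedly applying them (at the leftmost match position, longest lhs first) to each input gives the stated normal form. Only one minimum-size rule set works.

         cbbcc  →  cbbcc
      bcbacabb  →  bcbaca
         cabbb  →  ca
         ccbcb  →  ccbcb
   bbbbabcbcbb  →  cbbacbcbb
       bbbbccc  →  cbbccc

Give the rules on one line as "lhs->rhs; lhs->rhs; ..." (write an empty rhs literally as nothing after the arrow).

ab->a; bbb->cb

  | cbbcc
  | bcbacabb => bcbacab => bcbaca
  | cabbb => cabb => cab => ca
  | ccbcb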